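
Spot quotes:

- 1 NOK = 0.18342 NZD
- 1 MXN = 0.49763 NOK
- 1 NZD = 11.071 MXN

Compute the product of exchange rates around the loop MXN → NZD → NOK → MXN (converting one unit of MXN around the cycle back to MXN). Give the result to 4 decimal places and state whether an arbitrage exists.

0.9896 (arbitrage exists)

Around MXN → NZD → NOK → MXN: 1 ÷ 11.071 ÷ 0.18342 ÷ 0.49763 = 0.989600
Product < 1; profitable direction is MXN → NOK → NZD → MXN.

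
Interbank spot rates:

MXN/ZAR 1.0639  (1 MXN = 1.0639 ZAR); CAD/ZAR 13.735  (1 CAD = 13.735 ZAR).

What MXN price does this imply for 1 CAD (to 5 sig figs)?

CAD/MXN = 12.910

1 CAD × 13.735 = 13.735 ZAR
13.735 ZAR ÷ 1.0639 = 12.91 MXN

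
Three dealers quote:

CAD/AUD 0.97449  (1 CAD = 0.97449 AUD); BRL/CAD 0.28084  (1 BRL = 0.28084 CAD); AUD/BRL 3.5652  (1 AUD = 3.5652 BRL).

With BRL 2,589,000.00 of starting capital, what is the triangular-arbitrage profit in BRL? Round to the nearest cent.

Profit: BRL 64,455.46

Profitable loop is BRL → AUD → CAD → BRL:
BRL 2,589,000.00 ÷ 3.5652 = AUD 726,186.47
AUD 726,186.47 ÷ 0.97449 = CAD 745,196.43
CAD 745,196.43 ÷ 0.28084 = BRL 2,653,455.46
Profit = BRL 2,653,455.46 − BRL 2,589,000.00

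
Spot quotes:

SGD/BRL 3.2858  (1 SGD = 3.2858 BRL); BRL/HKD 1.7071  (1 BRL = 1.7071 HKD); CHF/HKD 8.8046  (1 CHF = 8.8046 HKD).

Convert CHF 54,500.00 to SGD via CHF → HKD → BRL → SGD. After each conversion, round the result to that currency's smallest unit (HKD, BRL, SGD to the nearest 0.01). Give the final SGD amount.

SGD 85,547.25

CHF 54,500.00 × 8.8046 = HKD 479,850.70
HKD 479,850.70 ÷ 1.7071 = BRL 281,091.15
BRL 281,091.15 ÷ 3.2858 = SGD 85,547.25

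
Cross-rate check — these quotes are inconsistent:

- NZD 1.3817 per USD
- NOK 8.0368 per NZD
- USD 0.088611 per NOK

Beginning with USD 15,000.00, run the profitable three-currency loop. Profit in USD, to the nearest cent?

Profitable loop is USD → NOK → NZD → USD:
USD 15,000.00 ÷ 0.088611 = NOK 169,279.21
NOK 169,279.21 ÷ 8.0368 = NZD 21,063.01
NZD 21,063.01 ÷ 1.3817 = USD 15,244.27
Profit = USD 15,244.27 − USD 15,000.00

Profit: USD 244.27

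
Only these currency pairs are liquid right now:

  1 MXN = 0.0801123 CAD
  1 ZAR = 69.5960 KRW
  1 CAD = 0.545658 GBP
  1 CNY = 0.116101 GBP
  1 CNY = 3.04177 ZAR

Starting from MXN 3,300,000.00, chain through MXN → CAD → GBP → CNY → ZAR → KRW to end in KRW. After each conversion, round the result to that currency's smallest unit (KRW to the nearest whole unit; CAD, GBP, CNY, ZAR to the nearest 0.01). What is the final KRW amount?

KRW 263,031,866

MXN 3,300,000.00 × 0.0801123 = CAD 264,370.59
CAD 264,370.59 × 0.545658 = GBP 144,255.93
GBP 144,255.93 ÷ 0.116101 = CNY 1,242,503.77
CNY 1,242,503.77 × 3.04177 = ZAR 3,779,410.69
ZAR 3,779,410.69 × 69.5960 = KRW 263,031,866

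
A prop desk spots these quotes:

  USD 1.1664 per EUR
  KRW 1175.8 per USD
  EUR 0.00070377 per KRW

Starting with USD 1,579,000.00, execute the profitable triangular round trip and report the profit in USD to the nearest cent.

Profit: USD 56,951.46

Profitable loop is USD → EUR → KRW → USD:
USD 1,579,000.00 ÷ 1.1664 = EUR 1,353,738.00
EUR 1,353,738.00 ÷ 0.00070377 = KRW 1,923,551,725
KRW 1,923,551,725 ÷ 1175.8 = USD 1,635,951.46
Profit = USD 1,635,951.46 − USD 1,579,000.00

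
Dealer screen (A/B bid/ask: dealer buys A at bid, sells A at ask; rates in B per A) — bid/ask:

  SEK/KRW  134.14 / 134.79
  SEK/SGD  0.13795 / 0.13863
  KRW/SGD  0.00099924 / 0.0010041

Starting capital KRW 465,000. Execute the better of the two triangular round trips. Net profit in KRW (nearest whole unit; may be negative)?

Net profit: KRW 8,958

Best loop KRW → SEK → SGD → KRW:
KRW 465,000 ÷ 134.79 (buy SEK at ask) = SEK 3,449.81
SEK 3,449.81 × 0.13795 (sell SEK at bid) = SGD 475.90
SGD 475.90 ÷ 0.0010041 (buy KRW at ask) = KRW 473,958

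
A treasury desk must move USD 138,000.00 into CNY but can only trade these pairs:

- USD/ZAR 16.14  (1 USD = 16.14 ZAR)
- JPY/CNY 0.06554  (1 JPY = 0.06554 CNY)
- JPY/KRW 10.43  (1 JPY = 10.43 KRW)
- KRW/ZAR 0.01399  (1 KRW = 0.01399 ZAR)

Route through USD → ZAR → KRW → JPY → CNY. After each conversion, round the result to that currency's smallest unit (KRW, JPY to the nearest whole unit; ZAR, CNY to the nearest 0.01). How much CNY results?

USD 138,000.00 × 16.14 = ZAR 2,227,320.00
ZAR 2,227,320.00 ÷ 0.01399 = KRW 159,208,006
KRW 159,208,006 ÷ 10.43 = JPY 15,264,430
JPY 15,264,430 × 0.06554 = CNY 1,000,430.74

CNY 1,000,430.74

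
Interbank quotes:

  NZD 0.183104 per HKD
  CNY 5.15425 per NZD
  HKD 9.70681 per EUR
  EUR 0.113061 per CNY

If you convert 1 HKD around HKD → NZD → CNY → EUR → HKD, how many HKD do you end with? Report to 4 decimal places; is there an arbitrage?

Around HKD → NZD → CNY → EUR → HKD: 1 × 0.183104 × 5.15425 × 0.113061 × 9.70681 = 1.035745
Product > 1; profitable direction is HKD → NZD → CNY → EUR → HKD.

1.0357 (arbitrage exists)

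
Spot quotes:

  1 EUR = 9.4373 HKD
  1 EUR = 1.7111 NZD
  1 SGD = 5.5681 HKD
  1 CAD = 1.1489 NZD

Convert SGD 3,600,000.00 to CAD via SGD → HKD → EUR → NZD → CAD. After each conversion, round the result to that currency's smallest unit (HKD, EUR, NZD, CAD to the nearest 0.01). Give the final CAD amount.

SGD 3,600,000.00 × 5.5681 = HKD 20,045,160.00
HKD 20,045,160.00 ÷ 9.4373 = EUR 2,124,035.48
EUR 2,124,035.48 × 1.7111 = NZD 3,634,437.11
NZD 3,634,437.11 ÷ 1.1489 = CAD 3,163,405.96

CAD 3,163,405.96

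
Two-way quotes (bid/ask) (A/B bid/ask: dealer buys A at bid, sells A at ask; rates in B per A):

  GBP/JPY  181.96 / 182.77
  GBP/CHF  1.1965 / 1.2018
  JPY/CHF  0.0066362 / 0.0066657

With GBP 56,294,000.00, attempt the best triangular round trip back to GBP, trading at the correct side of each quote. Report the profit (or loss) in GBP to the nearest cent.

Net profit: GBP 268,071.11

Best loop GBP → JPY → CHF → GBP:
GBP 56,294,000.00 × 181.96 (sell GBP at bid) = JPY 10,243,256,240
JPY 10,243,256,240 × 0.0066362 (sell JPY at bid) = CHF 67,976,297.06
CHF 67,976,297.06 ÷ 1.2018 (buy GBP at ask) = GBP 56,562,071.11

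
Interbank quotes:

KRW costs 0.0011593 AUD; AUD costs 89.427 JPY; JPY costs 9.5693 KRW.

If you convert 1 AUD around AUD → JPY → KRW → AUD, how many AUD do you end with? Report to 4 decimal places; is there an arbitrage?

0.9921 (arbitrage exists)

Around AUD → JPY → KRW → AUD: 1 × 89.427 × 9.5693 × 0.0011593 = 0.992075
Product < 1; profitable direction is AUD → KRW → JPY → AUD.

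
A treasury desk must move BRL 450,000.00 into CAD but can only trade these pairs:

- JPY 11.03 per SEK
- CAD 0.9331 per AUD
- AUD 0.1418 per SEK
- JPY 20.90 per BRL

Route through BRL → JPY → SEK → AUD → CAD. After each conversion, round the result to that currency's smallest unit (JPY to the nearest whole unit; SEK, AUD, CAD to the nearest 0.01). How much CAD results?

BRL 450,000.00 × 20.90 = JPY 9,405,000
JPY 9,405,000 ÷ 11.03 = SEK 852,674.52
SEK 852,674.52 × 0.1418 = AUD 120,909.25
AUD 120,909.25 × 0.9331 = CAD 112,820.42

CAD 112,820.42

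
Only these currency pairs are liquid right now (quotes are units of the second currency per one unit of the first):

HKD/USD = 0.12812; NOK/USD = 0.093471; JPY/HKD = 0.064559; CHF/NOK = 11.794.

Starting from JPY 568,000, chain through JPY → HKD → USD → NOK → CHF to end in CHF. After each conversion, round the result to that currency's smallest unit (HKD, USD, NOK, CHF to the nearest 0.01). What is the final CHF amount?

CHF 4,261.71

JPY 568,000 × 0.064559 = HKD 36,669.51
HKD 36,669.51 × 0.12812 = USD 4,698.10
USD 4,698.10 ÷ 0.093471 = NOK 50,262.65
NOK 50,262.65 ÷ 11.794 = CHF 4,261.71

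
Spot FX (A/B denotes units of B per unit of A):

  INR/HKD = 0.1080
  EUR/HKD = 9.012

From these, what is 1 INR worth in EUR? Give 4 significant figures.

INR/EUR = 0.01198

1 INR × 0.1080 = 0.108 HKD
0.108 HKD ÷ 9.012 = 0.011984 EUR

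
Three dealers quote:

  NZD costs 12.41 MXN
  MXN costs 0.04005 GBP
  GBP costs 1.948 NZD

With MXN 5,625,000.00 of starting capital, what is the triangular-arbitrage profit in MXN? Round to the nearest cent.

Profitable loop is MXN → NZD → GBP → MXN:
MXN 5,625,000.00 ÷ 12.41 = NZD 453,263.50
NZD 453,263.50 ÷ 1.948 = GBP 232,681.47
GBP 232,681.47 ÷ 0.04005 = MXN 5,809,774.45
Profit = MXN 5,809,774.45 − MXN 5,625,000.00

Profit: MXN 184,774.45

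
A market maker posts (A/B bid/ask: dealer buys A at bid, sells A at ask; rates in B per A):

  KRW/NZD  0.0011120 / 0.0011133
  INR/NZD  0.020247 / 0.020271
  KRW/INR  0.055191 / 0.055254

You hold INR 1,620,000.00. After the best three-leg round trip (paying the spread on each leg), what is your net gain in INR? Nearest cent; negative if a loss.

Best loop INR → NZD → KRW → INR:
INR 1,620,000.00 × 0.020247 (sell INR at bid) = NZD 32,800.14
NZD 32,800.14 ÷ 0.0011133 (buy KRW at ask) = KRW 29,462,086
KRW 29,462,086 × 0.055191 (sell KRW at bid) = INR 1,626,041.97

Net profit: INR 6,041.97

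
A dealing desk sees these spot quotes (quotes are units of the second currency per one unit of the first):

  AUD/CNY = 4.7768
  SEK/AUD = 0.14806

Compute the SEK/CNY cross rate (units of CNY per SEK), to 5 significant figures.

1 SEK × 0.14806 = 0.14806 AUD
0.14806 AUD × 4.7768 = 0.707253 CNY

SEK/CNY = 0.70725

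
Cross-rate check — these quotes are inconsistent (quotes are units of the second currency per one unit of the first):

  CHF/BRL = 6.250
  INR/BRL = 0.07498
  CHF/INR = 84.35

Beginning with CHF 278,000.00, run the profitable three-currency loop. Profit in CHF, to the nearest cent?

Profitable loop is CHF → INR → BRL → CHF:
CHF 278,000.00 × 84.35 = INR 23,449,300.00
INR 23,449,300.00 × 0.07498 = BRL 1,758,228.51
BRL 1,758,228.51 ÷ 6.250 = CHF 281,316.56
Profit = CHF 281,316.56 − CHF 278,000.00

Profit: CHF 3,316.56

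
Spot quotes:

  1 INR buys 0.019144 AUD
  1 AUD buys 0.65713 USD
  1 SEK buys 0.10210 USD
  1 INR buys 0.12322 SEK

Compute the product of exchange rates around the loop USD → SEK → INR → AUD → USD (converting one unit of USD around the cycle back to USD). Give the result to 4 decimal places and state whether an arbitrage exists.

0.9999 (no arbitrage)

Around USD → SEK → INR → AUD → USD: 1 ÷ 0.10210 ÷ 0.12322 × 0.019144 × 0.65713 = 0.999947
Product ≈ 1 (deviation 0.005%, within rounding noise).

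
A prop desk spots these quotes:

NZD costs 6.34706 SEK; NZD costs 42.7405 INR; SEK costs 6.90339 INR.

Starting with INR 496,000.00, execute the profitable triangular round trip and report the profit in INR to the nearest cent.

Profitable loop is INR → NZD → SEK → INR:
INR 496,000.00 ÷ 42.7405 = NZD 11,604.92
NZD 11,604.92 × 6.34706 = SEK 73,657.11
SEK 73,657.11 × 6.90339 = INR 508,483.76
Profit = INR 508,483.76 − INR 496,000.00

Profit: INR 12,483.76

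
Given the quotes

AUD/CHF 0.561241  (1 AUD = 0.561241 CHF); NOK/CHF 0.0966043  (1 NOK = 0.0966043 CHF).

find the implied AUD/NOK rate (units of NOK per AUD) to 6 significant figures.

1 AUD × 0.561241 = 0.561241 CHF
0.561241 CHF ÷ 0.0966043 = 5.80969 NOK

AUD/NOK = 5.80969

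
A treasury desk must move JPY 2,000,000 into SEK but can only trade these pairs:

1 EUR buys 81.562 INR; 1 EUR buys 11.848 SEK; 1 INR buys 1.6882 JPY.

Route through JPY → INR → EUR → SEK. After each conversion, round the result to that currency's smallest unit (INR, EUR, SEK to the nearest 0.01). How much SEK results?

JPY 2,000,000 ÷ 1.6882 = INR 1,184,693.76
INR 1,184,693.76 ÷ 81.562 = EUR 14,525.07
EUR 14,525.07 × 11.848 = SEK 172,093.03

SEK 172,093.03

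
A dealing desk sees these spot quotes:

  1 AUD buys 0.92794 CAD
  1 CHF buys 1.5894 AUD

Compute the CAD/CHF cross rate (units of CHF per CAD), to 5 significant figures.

1 CAD ÷ 0.92794 = 1.07766 AUD
1.07766 AUD ÷ 1.5894 = 0.678027 CHF

CAD/CHF = 0.67803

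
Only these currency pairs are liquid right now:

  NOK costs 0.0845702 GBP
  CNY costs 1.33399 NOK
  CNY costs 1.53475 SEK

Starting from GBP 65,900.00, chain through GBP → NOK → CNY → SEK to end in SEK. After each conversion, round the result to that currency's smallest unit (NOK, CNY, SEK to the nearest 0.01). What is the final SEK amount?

GBP 65,900.00 ÷ 0.0845702 = NOK 779,234.29
NOK 779,234.29 ÷ 1.33399 = CNY 584,138.03
CNY 584,138.03 × 1.53475 = SEK 896,505.84

SEK 896,505.84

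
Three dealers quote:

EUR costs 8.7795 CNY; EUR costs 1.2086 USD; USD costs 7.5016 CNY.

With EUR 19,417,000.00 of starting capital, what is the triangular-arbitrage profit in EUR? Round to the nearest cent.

Profit: EUR 634,591.13

Profitable loop is EUR → USD → CNY → EUR:
EUR 19,417,000.00 × 1.2086 = USD 23,467,386.20
USD 23,467,386.20 × 7.5016 = CNY 176,042,944.32
CNY 176,042,944.32 ÷ 8.7795 = EUR 20,051,591.13
Profit = EUR 20,051,591.13 − EUR 19,417,000.00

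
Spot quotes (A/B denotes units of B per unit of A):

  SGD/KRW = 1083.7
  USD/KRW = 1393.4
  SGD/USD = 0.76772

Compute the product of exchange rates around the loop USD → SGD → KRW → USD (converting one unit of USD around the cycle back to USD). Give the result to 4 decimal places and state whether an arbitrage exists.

1.0130 (arbitrage exists)

Around USD → SGD → KRW → USD: 1 ÷ 0.76772 × 1083.7 ÷ 1393.4 = 1.013049
Product > 1; profitable direction is USD → SGD → KRW → USD.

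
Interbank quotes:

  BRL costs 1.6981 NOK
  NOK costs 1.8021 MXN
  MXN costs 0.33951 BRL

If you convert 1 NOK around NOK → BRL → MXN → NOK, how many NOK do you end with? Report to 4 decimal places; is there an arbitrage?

Around NOK → BRL → MXN → NOK: 1 ÷ 1.6981 ÷ 0.33951 ÷ 1.8021 = 0.962510
Product < 1; profitable direction is NOK → MXN → BRL → NOK.

0.9625 (arbitrage exists)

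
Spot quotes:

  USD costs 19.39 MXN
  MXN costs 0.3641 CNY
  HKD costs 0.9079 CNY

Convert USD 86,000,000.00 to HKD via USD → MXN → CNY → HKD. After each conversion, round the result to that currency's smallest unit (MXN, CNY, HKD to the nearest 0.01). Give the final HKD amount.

USD 86,000,000.00 × 19.39 = MXN 1,667,540,000.00
MXN 1,667,540,000.00 × 0.3641 = CNY 607,151,314.00
CNY 607,151,314.00 ÷ 0.9079 = HKD 668,742,498.07

HKD 668,742,498.07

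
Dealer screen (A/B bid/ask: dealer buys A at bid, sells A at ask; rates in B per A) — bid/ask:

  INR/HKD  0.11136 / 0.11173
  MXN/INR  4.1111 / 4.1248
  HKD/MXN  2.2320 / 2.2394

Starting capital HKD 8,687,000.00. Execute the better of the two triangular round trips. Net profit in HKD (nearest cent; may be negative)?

Best loop HKD → MXN → INR → HKD:
HKD 8,687,000.00 × 2.2320 (sell HKD at bid) = MXN 19,389,384.00
MXN 19,389,384.00 × 4.1111 (sell MXN at bid) = INR 79,711,696.56
INR 79,711,696.56 × 0.11136 (sell INR at bid) = HKD 8,876,694.53

Net profit: HKD 189,694.53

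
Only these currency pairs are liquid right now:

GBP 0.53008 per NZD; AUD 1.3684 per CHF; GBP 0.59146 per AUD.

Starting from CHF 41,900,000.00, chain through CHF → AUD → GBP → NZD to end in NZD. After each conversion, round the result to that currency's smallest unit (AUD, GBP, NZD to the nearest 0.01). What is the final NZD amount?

NZD 63,975,111.12

CHF 41,900,000.00 × 1.3684 = AUD 57,335,960.00
AUD 57,335,960.00 × 0.59146 = GBP 33,911,926.90
GBP 33,911,926.90 ÷ 0.53008 = NZD 63,975,111.12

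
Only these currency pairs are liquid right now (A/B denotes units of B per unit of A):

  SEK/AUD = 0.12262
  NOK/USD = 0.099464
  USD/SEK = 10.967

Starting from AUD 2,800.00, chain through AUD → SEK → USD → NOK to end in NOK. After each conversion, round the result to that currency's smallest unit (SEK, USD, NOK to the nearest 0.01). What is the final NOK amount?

NOK 20,933.50

AUD 2,800.00 ÷ 0.12262 = SEK 22,834.77
SEK 22,834.77 ÷ 10.967 = USD 2,082.13
USD 2,082.13 ÷ 0.099464 = NOK 20,933.50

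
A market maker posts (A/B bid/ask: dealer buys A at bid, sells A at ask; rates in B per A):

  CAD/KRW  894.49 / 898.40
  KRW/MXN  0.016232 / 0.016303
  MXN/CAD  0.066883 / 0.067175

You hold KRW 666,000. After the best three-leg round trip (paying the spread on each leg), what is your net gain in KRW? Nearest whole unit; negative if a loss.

Best loop KRW → CAD → MXN → KRW:
KRW 666,000 ÷ 898.40 (buy CAD at ask) = CAD 741.32
CAD 741.32 ÷ 0.067175 (buy MXN at ask) = MXN 11,035.62
MXN 11,035.62 ÷ 0.016303 (buy KRW at ask) = KRW 676,907

Net profit: KRW 10,907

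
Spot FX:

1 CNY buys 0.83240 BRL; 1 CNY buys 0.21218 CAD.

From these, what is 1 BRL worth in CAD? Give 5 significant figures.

BRL/CAD = 0.25490

1 BRL ÷ 0.83240 = 1.20135 CNY
1.20135 CNY × 0.21218 = 0.254901 CAD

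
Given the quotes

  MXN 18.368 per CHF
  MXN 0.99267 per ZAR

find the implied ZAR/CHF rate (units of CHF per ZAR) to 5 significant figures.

1 ZAR × 0.99267 = 0.99267 MXN
0.99267 MXN ÷ 18.368 = 0.0540434 CHF

ZAR/CHF = 0.054043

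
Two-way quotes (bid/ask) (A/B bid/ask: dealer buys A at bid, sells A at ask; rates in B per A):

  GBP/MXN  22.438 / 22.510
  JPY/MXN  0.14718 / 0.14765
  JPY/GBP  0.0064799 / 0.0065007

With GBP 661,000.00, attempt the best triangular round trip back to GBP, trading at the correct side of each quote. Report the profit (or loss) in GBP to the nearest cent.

Best loop GBP → JPY → MXN → GBP:
GBP 661,000.00 ÷ 0.0065007 (buy JPY at ask) = JPY 101,681,357
JPY 101,681,357 × 0.14718 (sell JPY at bid) = MXN 14,965,462.18
MXN 14,965,462.18 ÷ 22.510 (buy GBP at ask) = GBP 664,836.17

Net profit: GBP 3,836.17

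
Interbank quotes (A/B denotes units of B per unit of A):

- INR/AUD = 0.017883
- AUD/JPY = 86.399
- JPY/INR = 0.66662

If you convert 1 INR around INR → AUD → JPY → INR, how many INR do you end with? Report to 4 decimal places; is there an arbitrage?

Around INR → AUD → JPY → INR: 1 × 0.017883 × 86.399 × 0.66662 = 1.029977
Product > 1; profitable direction is INR → AUD → JPY → INR.

1.0300 (arbitrage exists)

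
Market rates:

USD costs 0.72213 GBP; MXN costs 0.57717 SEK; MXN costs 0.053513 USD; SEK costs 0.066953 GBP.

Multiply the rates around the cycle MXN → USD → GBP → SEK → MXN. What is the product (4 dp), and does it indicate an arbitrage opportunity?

1.0000 (no arbitrage)

Around MXN → USD → GBP → SEK → MXN: 1 × 0.053513 × 0.72213 ÷ 0.066953 ÷ 0.57717 = 1.000002
Product ≈ 1 (deviation 0.000%, within rounding noise).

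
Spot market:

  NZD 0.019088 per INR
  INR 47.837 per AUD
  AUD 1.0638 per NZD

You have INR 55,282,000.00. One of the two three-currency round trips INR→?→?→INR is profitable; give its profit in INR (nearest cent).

Profitable loop is INR → AUD → NZD → INR:
INR 55,282,000.00 ÷ 47.837 = AUD 1,155,632.67
AUD 1,155,632.67 ÷ 1.0638 = NZD 1,086,325.13
NZD 1,086,325.13 ÷ 0.019088 = INR 56,911,416.92
Profit = INR 56,911,416.92 − INR 55,282,000.00

Profit: INR 1,629,416.92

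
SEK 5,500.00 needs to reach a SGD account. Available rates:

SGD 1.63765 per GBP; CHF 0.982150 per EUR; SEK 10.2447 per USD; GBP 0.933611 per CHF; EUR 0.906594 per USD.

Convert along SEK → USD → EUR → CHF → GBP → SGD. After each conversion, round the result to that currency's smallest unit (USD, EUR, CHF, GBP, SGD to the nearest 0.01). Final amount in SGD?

SEK 5,500.00 ÷ 10.2447 = USD 536.86
USD 536.86 × 0.906594 = EUR 486.71
EUR 486.71 × 0.982150 = CHF 478.02
CHF 478.02 × 0.933611 = GBP 446.28
GBP 446.28 × 1.63765 = SGD 730.85

SGD 730.85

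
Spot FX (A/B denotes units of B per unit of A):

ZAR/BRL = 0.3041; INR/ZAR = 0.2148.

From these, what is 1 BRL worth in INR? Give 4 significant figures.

1 BRL ÷ 0.3041 = 3.28839 ZAR
3.28839 ZAR ÷ 0.2148 = 15.3091 INR

BRL/INR = 15.31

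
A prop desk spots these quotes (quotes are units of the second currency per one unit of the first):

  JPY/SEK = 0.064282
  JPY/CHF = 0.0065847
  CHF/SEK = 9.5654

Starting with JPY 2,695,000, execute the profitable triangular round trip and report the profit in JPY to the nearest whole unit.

Profit: JPY 55,483

Profitable loop is JPY → SEK → CHF → JPY:
JPY 2,695,000 × 0.064282 = SEK 173,239.99
SEK 173,239.99 ÷ 9.5654 = CHF 18,111.11
CHF 18,111.11 ÷ 0.0065847 = JPY 2,750,483
Profit = JPY 2,750,483 − JPY 2,695,000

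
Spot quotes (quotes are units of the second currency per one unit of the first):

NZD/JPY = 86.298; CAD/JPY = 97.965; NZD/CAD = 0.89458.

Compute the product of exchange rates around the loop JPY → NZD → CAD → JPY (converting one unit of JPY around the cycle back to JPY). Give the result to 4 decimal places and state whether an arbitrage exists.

Around JPY → NZD → CAD → JPY: 1 ÷ 86.298 × 0.89458 × 97.965 = 1.015522
Product > 1; profitable direction is JPY → NZD → CAD → JPY.

1.0155 (arbitrage exists)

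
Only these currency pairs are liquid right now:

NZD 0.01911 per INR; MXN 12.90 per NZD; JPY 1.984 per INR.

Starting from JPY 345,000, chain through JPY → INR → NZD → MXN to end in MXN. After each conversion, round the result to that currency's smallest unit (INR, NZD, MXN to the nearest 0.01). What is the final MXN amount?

JPY 345,000 ÷ 1.984 = INR 173,891.13
INR 173,891.13 × 0.01911 = NZD 3,323.06
NZD 3,323.06 × 12.90 = MXN 42,867.47

MXN 42,867.47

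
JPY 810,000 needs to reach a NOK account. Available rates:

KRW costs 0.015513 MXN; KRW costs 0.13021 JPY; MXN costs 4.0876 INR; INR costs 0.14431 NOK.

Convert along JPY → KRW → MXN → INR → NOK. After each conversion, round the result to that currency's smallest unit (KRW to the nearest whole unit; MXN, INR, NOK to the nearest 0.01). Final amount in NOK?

NOK 56,924.77

JPY 810,000 ÷ 0.13021 = KRW 6,220,720
KRW 6,220,720 × 0.015513 = MXN 96,502.03
MXN 96,502.03 × 4.0876 = INR 394,461.70
INR 394,461.70 × 0.14431 = NOK 56,924.77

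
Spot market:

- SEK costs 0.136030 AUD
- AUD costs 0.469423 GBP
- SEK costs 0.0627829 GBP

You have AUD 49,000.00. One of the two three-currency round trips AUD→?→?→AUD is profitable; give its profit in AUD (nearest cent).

Profitable loop is AUD → GBP → SEK → AUD:
AUD 49,000.00 × 0.469423 = GBP 23,001.73
GBP 23,001.73 ÷ 0.0627829 = SEK 366,369.30
SEK 366,369.30 × 0.136030 = AUD 49,837.22
Profit = AUD 49,837.22 − AUD 49,000.00

Profit: AUD 837.22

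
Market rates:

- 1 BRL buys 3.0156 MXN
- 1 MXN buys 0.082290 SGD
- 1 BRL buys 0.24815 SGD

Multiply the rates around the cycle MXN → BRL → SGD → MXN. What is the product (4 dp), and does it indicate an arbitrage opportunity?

Around MXN → BRL → SGD → MXN: 1 ÷ 3.0156 × 0.24815 ÷ 0.082290 = 0.999985
Product ≈ 1 (deviation 0.002%, within rounding noise).

1.0000 (no arbitrage)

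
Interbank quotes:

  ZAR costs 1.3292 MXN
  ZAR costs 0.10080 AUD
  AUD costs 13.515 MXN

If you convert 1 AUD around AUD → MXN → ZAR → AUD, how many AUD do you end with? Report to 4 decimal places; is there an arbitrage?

1.0249 (arbitrage exists)

Around AUD → MXN → ZAR → AUD: 1 × 13.515 ÷ 1.3292 × 0.10080 = 1.024911
Product > 1; profitable direction is AUD → MXN → ZAR → AUD.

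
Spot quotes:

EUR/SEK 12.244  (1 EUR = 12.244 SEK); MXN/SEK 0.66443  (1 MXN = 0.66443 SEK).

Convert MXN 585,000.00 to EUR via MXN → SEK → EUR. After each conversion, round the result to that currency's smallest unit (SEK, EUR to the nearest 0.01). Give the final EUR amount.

EUR 31,745.47

MXN 585,000.00 × 0.66443 = SEK 388,691.55
SEK 388,691.55 ÷ 12.244 = EUR 31,745.47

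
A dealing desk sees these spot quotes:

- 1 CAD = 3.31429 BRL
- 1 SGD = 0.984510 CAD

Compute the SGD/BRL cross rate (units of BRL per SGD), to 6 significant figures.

1 SGD × 0.984510 = 0.98451 CAD
0.98451 CAD × 3.31429 = 3.26295 BRL

SGD/BRL = 3.26295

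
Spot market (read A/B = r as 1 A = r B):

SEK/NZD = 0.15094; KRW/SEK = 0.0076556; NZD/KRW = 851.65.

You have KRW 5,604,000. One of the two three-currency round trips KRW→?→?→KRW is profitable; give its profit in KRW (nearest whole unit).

Profitable loop is KRW → NZD → SEK → KRW:
KRW 5,604,000 ÷ 851.65 = NZD 6,580.17
NZD 6,580.17 ÷ 0.15094 = SEK 43,594.59
SEK 43,594.59 ÷ 0.0076556 = KRW 5,694,471
Profit = KRW 5,694,471 − KRW 5,604,000

Profit: KRW 90,471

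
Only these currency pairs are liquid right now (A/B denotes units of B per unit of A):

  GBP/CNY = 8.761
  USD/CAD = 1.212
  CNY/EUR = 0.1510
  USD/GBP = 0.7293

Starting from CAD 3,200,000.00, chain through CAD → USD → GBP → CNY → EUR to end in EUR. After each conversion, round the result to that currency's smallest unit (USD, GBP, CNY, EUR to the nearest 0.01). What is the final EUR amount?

EUR 2,547,324.08

CAD 3,200,000.00 ÷ 1.212 = USD 2,640,264.03
USD 2,640,264.03 × 0.7293 = GBP 1,925,544.56
GBP 1,925,544.56 × 8.761 = CNY 16,869,695.89
CNY 16,869,695.89 × 0.1510 = EUR 2,547,324.08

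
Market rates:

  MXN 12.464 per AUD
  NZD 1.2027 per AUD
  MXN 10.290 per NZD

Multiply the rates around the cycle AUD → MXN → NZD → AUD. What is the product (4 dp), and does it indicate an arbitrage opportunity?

1.0071 (arbitrage exists)

Around AUD → MXN → NZD → AUD: 1 × 12.464 ÷ 10.290 ÷ 1.2027 = 1.007128
Product > 1; profitable direction is AUD → MXN → NZD → AUD.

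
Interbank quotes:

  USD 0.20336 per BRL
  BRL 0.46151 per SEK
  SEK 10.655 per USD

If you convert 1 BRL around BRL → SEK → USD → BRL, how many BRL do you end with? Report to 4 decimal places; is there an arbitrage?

Around BRL → SEK → USD → BRL: 1 ÷ 0.46151 ÷ 10.655 ÷ 0.20336 = 1.000000
Product ≈ 1 (deviation 0.000%, within rounding noise).

1.0000 (no arbitrage)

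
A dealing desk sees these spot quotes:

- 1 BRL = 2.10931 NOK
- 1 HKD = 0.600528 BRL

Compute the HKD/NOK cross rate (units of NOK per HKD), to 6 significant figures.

1 HKD × 0.600528 = 0.600528 BRL
0.600528 BRL × 2.10931 = 1.2667 NOK

HKD/NOK = 1.26670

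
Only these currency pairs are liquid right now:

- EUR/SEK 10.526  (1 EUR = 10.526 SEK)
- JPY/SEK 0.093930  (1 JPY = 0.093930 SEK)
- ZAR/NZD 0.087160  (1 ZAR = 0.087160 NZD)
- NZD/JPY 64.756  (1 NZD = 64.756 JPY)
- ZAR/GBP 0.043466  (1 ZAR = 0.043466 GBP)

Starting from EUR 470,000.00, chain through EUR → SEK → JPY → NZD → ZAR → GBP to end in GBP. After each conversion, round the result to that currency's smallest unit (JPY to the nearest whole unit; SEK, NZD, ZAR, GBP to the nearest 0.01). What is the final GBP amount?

GBP 405,610.64

EUR 470,000.00 × 10.526 = SEK 4,947,220.00
SEK 4,947,220.00 ÷ 0.093930 = JPY 52,669,222
JPY 52,669,222 ÷ 64.756 = NZD 813,348.91
NZD 813,348.91 ÷ 0.087160 = ZAR 9,331,676.34
ZAR 9,331,676.34 × 0.043466 = GBP 405,610.64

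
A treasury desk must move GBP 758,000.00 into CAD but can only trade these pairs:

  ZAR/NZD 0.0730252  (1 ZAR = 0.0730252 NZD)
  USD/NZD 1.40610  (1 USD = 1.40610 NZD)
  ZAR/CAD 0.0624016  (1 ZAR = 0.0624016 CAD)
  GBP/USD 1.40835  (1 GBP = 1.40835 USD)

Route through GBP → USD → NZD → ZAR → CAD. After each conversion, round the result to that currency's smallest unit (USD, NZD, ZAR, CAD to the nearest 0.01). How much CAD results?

GBP 758,000.00 × 1.40835 = USD 1,067,529.30
USD 1,067,529.30 × 1.40610 = NZD 1,501,052.95
NZD 1,501,052.95 ÷ 0.0730252 = ZAR 20,555,273.39
ZAR 20,555,273.39 × 0.0624016 = CAD 1,282,681.95

CAD 1,282,681.95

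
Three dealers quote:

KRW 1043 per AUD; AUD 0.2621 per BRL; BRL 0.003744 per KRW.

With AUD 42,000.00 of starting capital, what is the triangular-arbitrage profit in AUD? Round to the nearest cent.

Profitable loop is AUD → KRW → BRL → AUD:
AUD 42,000.00 × 1043 = KRW 43,806,000
KRW 43,806,000 × 0.003744 = BRL 164,009.66
BRL 164,009.66 × 0.2621 = AUD 42,986.93
Profit = AUD 42,986.93 − AUD 42,000.00

Profit: AUD 986.93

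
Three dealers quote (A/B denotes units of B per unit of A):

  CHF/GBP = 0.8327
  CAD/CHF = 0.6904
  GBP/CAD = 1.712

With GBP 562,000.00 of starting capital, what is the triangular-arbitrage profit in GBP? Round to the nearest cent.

Profitable loop is GBP → CHF → CAD → GBP:
GBP 562,000.00 ÷ 0.8327 = CHF 674,912.93
CHF 674,912.93 ÷ 0.6904 = CAD 977,567.98
CAD 977,567.98 ÷ 1.712 = GBP 571,009.33
Profit = GBP 571,009.33 − GBP 562,000.00

Profit: GBP 9,009.33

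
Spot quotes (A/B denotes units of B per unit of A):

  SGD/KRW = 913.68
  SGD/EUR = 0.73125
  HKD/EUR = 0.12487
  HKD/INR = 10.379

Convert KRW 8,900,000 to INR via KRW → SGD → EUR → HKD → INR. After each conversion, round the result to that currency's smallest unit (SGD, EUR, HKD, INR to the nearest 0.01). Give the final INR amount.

KRW 8,900,000 ÷ 913.68 = SGD 9,740.83
SGD 9,740.83 × 0.73125 = EUR 7,122.98
EUR 7,122.98 ÷ 0.12487 = HKD 57,043.16
HKD 57,043.16 × 10.379 = INR 592,050.96

INR 592,050.96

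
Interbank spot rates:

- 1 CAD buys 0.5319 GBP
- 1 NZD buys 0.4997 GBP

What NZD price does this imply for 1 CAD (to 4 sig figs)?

CAD/NZD = 1.064

1 CAD × 0.5319 = 0.5319 GBP
0.5319 GBP ÷ 0.4997 = 1.06444 NZD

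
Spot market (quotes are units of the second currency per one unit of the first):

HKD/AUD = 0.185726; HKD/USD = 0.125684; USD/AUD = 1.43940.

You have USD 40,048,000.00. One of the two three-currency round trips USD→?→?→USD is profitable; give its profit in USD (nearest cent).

Profit: USD 1,066,219.04

Profitable loop is USD → HKD → AUD → USD:
USD 40,048,000.00 ÷ 0.125684 = HKD 318,640,399.73
HKD 318,640,399.73 × 0.185726 = AUD 59,179,806.88
AUD 59,179,806.88 ÷ 1.43940 = USD 41,114,219.04
Profit = USD 41,114,219.04 − USD 40,048,000.00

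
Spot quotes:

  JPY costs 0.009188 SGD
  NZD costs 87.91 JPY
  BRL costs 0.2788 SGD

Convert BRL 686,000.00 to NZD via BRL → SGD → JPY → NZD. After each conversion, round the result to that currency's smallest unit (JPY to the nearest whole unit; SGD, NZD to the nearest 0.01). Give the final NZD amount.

NZD 236,786.87

BRL 686,000.00 × 0.2788 = SGD 191,256.80
SGD 191,256.80 ÷ 0.009188 = JPY 20,815,934
JPY 20,815,934 ÷ 87.91 = NZD 236,786.87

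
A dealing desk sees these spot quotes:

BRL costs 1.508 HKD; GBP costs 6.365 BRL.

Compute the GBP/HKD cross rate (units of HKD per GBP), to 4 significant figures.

1 GBP × 6.365 = 6.365 BRL
6.365 BRL × 1.508 = 9.59842 HKD

GBP/HKD = 9.598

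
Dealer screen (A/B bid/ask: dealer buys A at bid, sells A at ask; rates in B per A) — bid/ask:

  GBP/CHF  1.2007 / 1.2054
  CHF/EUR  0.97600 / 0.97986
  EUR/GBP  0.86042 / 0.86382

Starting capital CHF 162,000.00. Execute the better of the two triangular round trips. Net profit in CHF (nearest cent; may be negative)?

Best loop CHF → EUR → GBP → CHF:
CHF 162,000.00 × 0.97600 (sell CHF at bid) = EUR 158,112.00
EUR 158,112.00 × 0.86042 (sell EUR at bid) = GBP 136,042.73
GBP 136,042.73 × 1.2007 (sell GBP at bid) = CHF 163,346.50

Net profit: CHF 1,346.50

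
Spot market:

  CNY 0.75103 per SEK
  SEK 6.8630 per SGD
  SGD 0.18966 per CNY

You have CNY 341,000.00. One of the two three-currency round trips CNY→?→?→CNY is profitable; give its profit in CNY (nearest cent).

Profit: CNY 7,824.80

Profitable loop is CNY → SEK → SGD → CNY:
CNY 341,000.00 ÷ 0.75103 = SEK 454,043.11
SEK 454,043.11 ÷ 6.8630 = SGD 66,158.11
SGD 66,158.11 ÷ 0.18966 = CNY 348,824.80
Profit = CNY 348,824.80 − CNY 341,000.00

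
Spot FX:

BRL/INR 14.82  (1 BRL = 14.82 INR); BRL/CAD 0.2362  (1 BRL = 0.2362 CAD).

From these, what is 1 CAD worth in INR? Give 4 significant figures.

CAD/INR = 62.74

1 CAD ÷ 0.2362 = 4.2337 BRL
4.2337 BRL × 14.82 = 62.7434 INR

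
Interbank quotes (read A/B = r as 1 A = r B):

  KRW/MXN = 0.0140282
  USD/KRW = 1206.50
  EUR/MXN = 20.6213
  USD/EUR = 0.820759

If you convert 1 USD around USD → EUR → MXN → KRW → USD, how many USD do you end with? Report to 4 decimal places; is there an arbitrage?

1.0000 (no arbitrage)

Around USD → EUR → MXN → KRW → USD: 1 × 0.820759 × 20.6213 ÷ 0.0140282 ÷ 1206.50 = 1.000006
Product ≈ 1 (deviation 0.001%, within rounding noise).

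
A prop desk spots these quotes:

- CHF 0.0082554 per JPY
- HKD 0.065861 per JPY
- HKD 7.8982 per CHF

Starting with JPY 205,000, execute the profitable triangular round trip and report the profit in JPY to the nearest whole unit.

Profit: JPY 2,069

Profitable loop is JPY → HKD → CHF → JPY:
JPY 205,000 × 0.065861 = HKD 13,501.51
HKD 13,501.51 ÷ 7.8982 = CHF 1,709.44
CHF 1,709.44 ÷ 0.0082554 = JPY 207,069
Profit = JPY 207,069 − JPY 205,000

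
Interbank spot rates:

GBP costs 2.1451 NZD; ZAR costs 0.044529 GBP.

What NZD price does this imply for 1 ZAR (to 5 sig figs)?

ZAR/NZD = 0.095519

1 ZAR × 0.044529 = 0.044529 GBP
0.044529 GBP × 2.1451 = 0.0955192 NZD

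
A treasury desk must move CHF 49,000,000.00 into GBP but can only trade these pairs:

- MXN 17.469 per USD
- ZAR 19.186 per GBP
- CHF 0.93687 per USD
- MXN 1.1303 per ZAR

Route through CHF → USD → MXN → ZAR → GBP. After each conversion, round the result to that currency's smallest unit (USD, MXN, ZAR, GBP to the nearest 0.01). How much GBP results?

GBP 42,131,471.21

CHF 49,000,000.00 ÷ 0.93687 = USD 52,301,813.49
USD 52,301,813.49 × 17.469 = MXN 913,660,379.86
MXN 913,660,379.86 ÷ 1.1303 = ZAR 808,334,406.67
ZAR 808,334,406.67 ÷ 19.186 = GBP 42,131,471.21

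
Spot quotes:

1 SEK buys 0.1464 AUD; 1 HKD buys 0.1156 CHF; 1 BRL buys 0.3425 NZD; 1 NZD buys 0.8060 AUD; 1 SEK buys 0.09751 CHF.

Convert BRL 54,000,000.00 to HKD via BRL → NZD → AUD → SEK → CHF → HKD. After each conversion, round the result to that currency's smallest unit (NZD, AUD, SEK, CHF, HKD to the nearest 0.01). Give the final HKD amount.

BRL 54,000,000.00 × 0.3425 = NZD 18,495,000.00
NZD 18,495,000.00 × 0.8060 = AUD 14,906,970.00
AUD 14,906,970.00 ÷ 0.1464 = SEK 101,823,565.57
SEK 101,823,565.57 × 0.09751 = CHF 9,928,815.88
CHF 9,928,815.88 ÷ 0.1156 = HKD 85,889,410.73

HKD 85,889,410.73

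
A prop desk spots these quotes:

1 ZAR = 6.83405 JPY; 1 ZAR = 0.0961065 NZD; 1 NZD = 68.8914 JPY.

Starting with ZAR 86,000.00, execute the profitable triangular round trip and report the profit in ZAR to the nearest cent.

Profitable loop is ZAR → JPY → NZD → ZAR:
ZAR 86,000.00 × 6.83405 = JPY 587,728
JPY 587,728 ÷ 68.8914 = NZD 8,531.23
NZD 8,531.23 ÷ 0.0961065 = ZAR 88,768.49
Profit = ZAR 88,768.49 − ZAR 86,000.00

Profit: ZAR 2,768.49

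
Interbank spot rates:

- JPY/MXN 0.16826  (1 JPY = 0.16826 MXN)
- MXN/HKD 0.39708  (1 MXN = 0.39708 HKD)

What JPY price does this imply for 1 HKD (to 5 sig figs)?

1 HKD ÷ 0.39708 = 2.51838 MXN
2.51838 MXN ÷ 0.16826 = 14.9672 JPY

HKD/JPY = 14.967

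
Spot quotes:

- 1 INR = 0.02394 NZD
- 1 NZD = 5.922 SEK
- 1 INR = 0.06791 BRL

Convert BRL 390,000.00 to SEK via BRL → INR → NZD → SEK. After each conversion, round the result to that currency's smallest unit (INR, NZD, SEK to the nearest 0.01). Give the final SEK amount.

SEK 814,185.64

BRL 390,000.00 ÷ 0.06791 = INR 5,742,895.01
INR 5,742,895.01 × 0.02394 = NZD 137,484.91
NZD 137,484.91 × 5.922 = SEK 814,185.64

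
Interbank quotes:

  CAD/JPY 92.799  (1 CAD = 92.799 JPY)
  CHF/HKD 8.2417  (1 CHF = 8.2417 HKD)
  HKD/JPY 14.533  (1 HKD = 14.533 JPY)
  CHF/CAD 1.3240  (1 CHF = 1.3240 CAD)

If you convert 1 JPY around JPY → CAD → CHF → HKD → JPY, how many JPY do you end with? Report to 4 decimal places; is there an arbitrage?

Around JPY → CAD → CHF → HKD → JPY: 1 ÷ 92.799 ÷ 1.3240 × 8.2417 × 14.533 = 0.974857
Product < 1; profitable direction is JPY → HKD → CHF → CAD → JPY.

0.9749 (arbitrage exists)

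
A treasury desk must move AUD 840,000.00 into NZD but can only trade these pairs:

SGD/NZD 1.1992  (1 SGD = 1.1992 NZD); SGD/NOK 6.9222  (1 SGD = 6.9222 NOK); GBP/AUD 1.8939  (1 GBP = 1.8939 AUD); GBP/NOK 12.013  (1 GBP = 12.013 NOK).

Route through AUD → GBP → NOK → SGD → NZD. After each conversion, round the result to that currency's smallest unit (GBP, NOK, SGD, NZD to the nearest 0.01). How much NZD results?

AUD 840,000.00 ÷ 1.8939 = GBP 443,529.23
GBP 443,529.23 × 12.013 = NOK 5,328,116.64
NOK 5,328,116.64 ÷ 6.9222 = SGD 769,714.35
SGD 769,714.35 × 1.1992 = NZD 923,041.45

NZD 923,041.45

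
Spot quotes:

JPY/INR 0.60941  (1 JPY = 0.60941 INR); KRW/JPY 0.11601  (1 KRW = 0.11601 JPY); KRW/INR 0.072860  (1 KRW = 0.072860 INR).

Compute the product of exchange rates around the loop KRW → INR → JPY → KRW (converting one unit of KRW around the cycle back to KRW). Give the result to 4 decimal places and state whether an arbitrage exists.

Around KRW → INR → JPY → KRW: 1 × 0.072860 ÷ 0.60941 ÷ 0.11601 = 1.030586
Product > 1; profitable direction is KRW → INR → JPY → KRW.

1.0306 (arbitrage exists)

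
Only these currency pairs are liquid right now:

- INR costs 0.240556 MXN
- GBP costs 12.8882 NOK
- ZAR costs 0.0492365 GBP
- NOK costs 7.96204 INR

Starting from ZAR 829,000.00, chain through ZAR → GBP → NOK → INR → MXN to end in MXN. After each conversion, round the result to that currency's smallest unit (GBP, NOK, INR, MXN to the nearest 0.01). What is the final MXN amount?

ZAR 829,000.00 × 0.0492365 = GBP 40,817.06
GBP 40,817.06 × 12.8882 = NOK 526,058.43
NOK 526,058.43 × 7.96204 = INR 4,188,498.26
INR 4,188,498.26 × 0.240556 = MXN 1,007,568.39

MXN 1,007,568.39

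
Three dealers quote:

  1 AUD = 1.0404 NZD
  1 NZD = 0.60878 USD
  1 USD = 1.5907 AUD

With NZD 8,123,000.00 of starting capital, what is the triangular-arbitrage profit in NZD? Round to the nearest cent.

Profitable loop is NZD → USD → AUD → NZD:
NZD 8,123,000.00 × 0.60878 = USD 4,945,119.94
USD 4,945,119.94 × 1.5907 = AUD 7,866,202.29
AUD 7,866,202.29 × 1.0404 = NZD 8,183,996.86
Profit = NZD 8,183,996.86 − NZD 8,123,000.00

Profit: NZD 60,996.86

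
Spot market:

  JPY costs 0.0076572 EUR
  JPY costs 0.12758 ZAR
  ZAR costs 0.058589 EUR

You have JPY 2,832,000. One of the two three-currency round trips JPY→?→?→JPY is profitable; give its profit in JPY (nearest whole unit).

Profit: JPY 69,112

Profitable loop is JPY → EUR → ZAR → JPY:
JPY 2,832,000 × 0.0076572 = EUR 21,685.19
EUR 21,685.19 ÷ 0.058589 = ZAR 370,123.92
ZAR 370,123.92 ÷ 0.12758 = JPY 2,901,112
Profit = JPY 2,901,112 − JPY 2,832,000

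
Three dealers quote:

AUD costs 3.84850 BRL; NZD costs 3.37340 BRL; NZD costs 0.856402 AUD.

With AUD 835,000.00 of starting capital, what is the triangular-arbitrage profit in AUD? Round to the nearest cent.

Profitable loop is AUD → NZD → BRL → AUD:
AUD 835,000.00 ÷ 0.856402 = NZD 975,009.40
NZD 975,009.40 × 3.37340 = BRL 3,289,096.71
BRL 3,289,096.71 ÷ 3.84850 = AUD 854,643.81
Profit = AUD 854,643.81 − AUD 835,000.00

Profit: AUD 19,643.81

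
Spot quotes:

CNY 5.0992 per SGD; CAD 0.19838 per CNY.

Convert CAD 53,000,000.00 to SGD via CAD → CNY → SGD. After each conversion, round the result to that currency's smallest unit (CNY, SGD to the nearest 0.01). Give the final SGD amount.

CAD 53,000,000.00 ÷ 0.19838 = CNY 267,164,028.63
CNY 267,164,028.63 ÷ 5.0992 = SGD 52,393,322.21

SGD 52,393,322.21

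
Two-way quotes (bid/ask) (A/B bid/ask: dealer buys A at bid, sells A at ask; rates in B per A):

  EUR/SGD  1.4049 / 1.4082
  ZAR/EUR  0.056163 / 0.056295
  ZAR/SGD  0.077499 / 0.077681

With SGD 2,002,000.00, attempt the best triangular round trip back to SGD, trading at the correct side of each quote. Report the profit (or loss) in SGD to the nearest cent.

Net profit: SGD 31,503.74

Best loop SGD → ZAR → EUR → SGD:
SGD 2,002,000.00 ÷ 0.077681 (buy ZAR at ask) = ZAR 25,772,067.82
ZAR 25,772,067.82 × 0.056163 (sell ZAR at bid) = EUR 1,447,436.64
EUR 1,447,436.64 × 1.4049 (sell EUR at bid) = SGD 2,033,503.74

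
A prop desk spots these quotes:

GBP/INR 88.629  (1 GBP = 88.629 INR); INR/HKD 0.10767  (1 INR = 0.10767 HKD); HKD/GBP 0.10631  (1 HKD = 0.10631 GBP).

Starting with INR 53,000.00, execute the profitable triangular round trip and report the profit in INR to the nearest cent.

Profitable loop is INR → HKD → GBP → INR:
INR 53,000.00 × 0.10767 = HKD 5,706.51
HKD 5,706.51 × 0.10631 = GBP 606.66
GBP 606.66 × 88.629 = INR 53,767.59
Profit = INR 53,767.59 − INR 53,000.00

Profit: INR 767.59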